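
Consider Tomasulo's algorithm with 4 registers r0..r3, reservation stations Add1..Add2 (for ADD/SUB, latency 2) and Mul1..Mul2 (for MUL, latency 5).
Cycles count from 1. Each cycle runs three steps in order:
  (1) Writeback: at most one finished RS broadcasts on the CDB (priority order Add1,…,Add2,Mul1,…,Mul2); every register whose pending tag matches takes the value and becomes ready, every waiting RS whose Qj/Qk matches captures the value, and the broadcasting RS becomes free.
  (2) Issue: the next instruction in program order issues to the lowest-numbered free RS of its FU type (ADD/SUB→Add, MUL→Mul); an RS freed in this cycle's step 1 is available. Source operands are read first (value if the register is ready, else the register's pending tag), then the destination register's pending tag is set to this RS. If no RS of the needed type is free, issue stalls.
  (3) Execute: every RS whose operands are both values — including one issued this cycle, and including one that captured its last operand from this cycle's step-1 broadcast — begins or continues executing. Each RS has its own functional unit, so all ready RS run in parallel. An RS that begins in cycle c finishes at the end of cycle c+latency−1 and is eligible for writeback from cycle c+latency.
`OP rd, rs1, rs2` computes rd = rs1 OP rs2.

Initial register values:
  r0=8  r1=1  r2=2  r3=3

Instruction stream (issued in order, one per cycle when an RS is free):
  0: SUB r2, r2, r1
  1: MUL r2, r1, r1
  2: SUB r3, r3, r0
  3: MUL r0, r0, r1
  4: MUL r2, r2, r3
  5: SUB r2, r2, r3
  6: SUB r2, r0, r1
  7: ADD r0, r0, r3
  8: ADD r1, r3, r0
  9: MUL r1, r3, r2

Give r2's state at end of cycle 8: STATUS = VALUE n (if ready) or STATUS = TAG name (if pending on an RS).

STATUS = TAG Add1

  c1: issue SUB r2<-Add1  regs: r0:8,r1:1,r2:Add1,r3:3
  c2: issue MUL r2<-Mul1  regs: r0:8,r1:1,r2:Mul1,r3:3
  c3: CDB Add1=1; issue SUB r3<-Add1  regs: r0:8,r1:1,r2:Mul1,r3:Add1
  c4: issue MUL r0<-Mul2  regs: r0:Mul2,r1:1,r2:Mul1,r3:Add1
  c5: CDB Add1=-5; stall  regs: r0:Mul2,r1:1,r2:Mul1,r3:-5
  c6: stall  regs: r0:Mul2,r1:1,r2:Mul1,r3:-5
  c7: CDB Mul1=1; issue MUL r2<-Mul1  regs: r0:Mul2,r1:1,r2:Mul1,r3:-5
  c8: issue SUB r2<-Add1  regs: r0:Mul2,r1:1,r2:Add1,r3:-5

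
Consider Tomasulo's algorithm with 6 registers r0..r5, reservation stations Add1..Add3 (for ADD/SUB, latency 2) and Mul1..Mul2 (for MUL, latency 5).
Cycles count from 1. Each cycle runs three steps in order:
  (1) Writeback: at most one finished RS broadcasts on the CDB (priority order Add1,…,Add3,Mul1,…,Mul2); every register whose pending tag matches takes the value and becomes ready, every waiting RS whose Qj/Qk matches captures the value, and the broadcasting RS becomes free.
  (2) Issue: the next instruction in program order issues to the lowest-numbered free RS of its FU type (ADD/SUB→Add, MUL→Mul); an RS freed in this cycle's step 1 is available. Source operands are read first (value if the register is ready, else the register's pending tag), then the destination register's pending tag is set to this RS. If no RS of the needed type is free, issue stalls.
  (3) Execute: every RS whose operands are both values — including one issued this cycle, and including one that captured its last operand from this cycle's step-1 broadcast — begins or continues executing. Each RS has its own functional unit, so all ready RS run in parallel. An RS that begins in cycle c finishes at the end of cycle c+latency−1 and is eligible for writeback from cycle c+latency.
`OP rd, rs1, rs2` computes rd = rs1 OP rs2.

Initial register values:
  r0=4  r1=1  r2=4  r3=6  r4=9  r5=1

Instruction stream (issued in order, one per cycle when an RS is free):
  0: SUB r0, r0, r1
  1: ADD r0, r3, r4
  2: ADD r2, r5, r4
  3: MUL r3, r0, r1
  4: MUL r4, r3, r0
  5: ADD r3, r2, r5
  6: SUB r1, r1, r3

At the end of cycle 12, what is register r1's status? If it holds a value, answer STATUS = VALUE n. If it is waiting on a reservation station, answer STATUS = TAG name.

STATUS = VALUE -10

cycle 1: issue SUB r0<-Add1 // r0:Add1,r1:1,r2:4,r3:6,r4:9,r5:1
cycle 2: issue ADD r0<-Add2 // r0:Add2,r1:1,r2:4,r3:6,r4:9,r5:1
cycle 3: CDB Add1=3; issue ADD r2<-Add1 // r0:Add2,r1:1,r2:Add1,r3:6,r4:9,r5:1
cycle 4: CDB Add2=15; issue MUL r3<-Mul1 // r0:15,r1:1,r2:Add1,r3:Mul1,r4:9,r5:1
cycle 5: CDB Add1=10; issue MUL r4<-Mul2 // r0:15,r1:1,r2:10,r3:Mul1,r4:Mul2,r5:1
cycle 6: issue ADD r3<-Add1 // r0:15,r1:1,r2:10,r3:Add1,r4:Mul2,r5:1
cycle 7: issue SUB r1<-Add2 // r0:15,r1:Add2,r2:10,r3:Add1,r4:Mul2,r5:1
cycle 8: CDB Add1=11 // r0:15,r1:Add2,r2:10,r3:11,r4:Mul2,r5:1
cycle 9: CDB Mul1=15 // r0:15,r1:Add2,r2:10,r3:11,r4:Mul2,r5:1
cycle 10: CDB Add2=-10 // r0:15,r1:-10,r2:10,r3:11,r4:Mul2,r5:1
cycle 11: - // r0:15,r1:-10,r2:10,r3:11,r4:Mul2,r5:1
cycle 12: - // r0:15,r1:-10,r2:10,r3:11,r4:Mul2,r5:1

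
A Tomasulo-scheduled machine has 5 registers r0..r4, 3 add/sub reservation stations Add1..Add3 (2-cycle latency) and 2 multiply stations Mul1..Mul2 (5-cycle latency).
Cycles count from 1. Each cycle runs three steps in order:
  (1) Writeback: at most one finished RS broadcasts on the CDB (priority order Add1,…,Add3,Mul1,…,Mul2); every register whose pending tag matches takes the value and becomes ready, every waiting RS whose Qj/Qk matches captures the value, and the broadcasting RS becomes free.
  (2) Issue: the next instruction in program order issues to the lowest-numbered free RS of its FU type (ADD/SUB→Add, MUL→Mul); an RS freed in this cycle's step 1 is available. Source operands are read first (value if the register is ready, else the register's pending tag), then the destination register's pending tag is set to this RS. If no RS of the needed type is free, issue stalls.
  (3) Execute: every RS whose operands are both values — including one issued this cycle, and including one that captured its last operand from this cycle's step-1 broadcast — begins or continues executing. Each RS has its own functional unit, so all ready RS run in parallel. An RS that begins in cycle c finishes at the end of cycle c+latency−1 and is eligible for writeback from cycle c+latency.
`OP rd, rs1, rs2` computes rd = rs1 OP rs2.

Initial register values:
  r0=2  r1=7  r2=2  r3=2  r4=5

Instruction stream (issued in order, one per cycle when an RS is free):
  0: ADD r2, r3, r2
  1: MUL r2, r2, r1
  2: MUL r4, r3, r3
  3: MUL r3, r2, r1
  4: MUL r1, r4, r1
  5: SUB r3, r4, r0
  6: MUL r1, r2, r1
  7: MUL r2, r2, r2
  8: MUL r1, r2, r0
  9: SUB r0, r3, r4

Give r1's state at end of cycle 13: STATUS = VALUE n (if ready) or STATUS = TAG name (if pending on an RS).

cycle 1: issue ADD r2<-Add1 // r0:2,r1:7,r2:Add1,r3:2,r4:5
cycle 2: issue MUL r2<-Mul1 // r0:2,r1:7,r2:Mul1,r3:2,r4:5
cycle 3: CDB Add1=4; issue MUL r4<-Mul2 // r0:2,r1:7,r2:Mul1,r3:2,r4:Mul2
cycle 4: stall // r0:2,r1:7,r2:Mul1,r3:2,r4:Mul2
cycle 5: stall // r0:2,r1:7,r2:Mul1,r3:2,r4:Mul2
cycle 6: stall // r0:2,r1:7,r2:Mul1,r3:2,r4:Mul2
cycle 7: stall // r0:2,r1:7,r2:Mul1,r3:2,r4:Mul2
cycle 8: CDB Mul1=28; issue MUL r3<-Mul1 // r0:2,r1:7,r2:28,r3:Mul1,r4:Mul2
cycle 9: CDB Mul2=4; issue MUL r1<-Mul2 // r0:2,r1:Mul2,r2:28,r3:Mul1,r4:4
cycle 10: issue SUB r3<-Add1 // r0:2,r1:Mul2,r2:28,r3:Add1,r4:4
cycle 11: stall // r0:2,r1:Mul2,r2:28,r3:Add1,r4:4
cycle 12: CDB Add1=2; stall // r0:2,r1:Mul2,r2:28,r3:2,r4:4
cycle 13: CDB Mul1=196; issue MUL r1<-Mul1 // r0:2,r1:Mul1,r2:28,r3:2,r4:4

STATUS = TAG Mul1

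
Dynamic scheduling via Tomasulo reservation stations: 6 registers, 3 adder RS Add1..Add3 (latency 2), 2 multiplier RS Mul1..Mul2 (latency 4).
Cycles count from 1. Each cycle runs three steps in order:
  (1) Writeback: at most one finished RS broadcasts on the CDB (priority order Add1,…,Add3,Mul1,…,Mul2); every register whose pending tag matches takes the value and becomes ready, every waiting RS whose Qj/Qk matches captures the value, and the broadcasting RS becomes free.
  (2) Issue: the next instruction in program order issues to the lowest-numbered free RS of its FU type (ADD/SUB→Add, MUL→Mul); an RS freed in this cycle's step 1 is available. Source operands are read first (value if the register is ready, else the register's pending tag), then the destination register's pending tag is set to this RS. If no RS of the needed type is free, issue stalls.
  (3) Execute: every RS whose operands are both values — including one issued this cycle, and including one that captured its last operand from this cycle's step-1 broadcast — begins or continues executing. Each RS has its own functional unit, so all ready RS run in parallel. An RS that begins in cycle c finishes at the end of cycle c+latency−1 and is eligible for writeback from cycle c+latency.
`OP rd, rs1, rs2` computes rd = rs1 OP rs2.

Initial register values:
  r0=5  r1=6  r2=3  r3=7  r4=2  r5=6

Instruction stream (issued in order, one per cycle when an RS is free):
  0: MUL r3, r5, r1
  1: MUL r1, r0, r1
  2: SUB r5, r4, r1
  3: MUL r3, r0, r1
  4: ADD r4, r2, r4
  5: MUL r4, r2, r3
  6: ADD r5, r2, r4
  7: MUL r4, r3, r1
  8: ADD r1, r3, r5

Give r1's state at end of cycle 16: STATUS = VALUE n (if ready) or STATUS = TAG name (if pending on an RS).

  c1: issue MUL r3<-Mul1  regs: r0:5,r1:6,r2:3,r3:Mul1,r4:2,r5:6
  c2: issue MUL r1<-Mul2  regs: r0:5,r1:Mul2,r2:3,r3:Mul1,r4:2,r5:6
  c3: issue SUB r5<-Add1  regs: r0:5,r1:Mul2,r2:3,r3:Mul1,r4:2,r5:Add1
  c4: stall  regs: r0:5,r1:Mul2,r2:3,r3:Mul1,r4:2,r5:Add1
  c5: CDB Mul1=36; issue MUL r3<-Mul1  regs: r0:5,r1:Mul2,r2:3,r3:Mul1,r4:2,r5:Add1
  c6: CDB Mul2=30; issue ADD r4<-Add2  regs: r0:5,r1:30,r2:3,r3:Mul1,r4:Add2,r5:Add1
  c7: issue MUL r4<-Mul2  regs: r0:5,r1:30,r2:3,r3:Mul1,r4:Mul2,r5:Add1
  c8: CDB Add1=-28; issue ADD r5<-Add1  regs: r0:5,r1:30,r2:3,r3:Mul1,r4:Mul2,r5:Add1
  c9: CDB Add2=5; stall  regs: r0:5,r1:30,r2:3,r3:Mul1,r4:Mul2,r5:Add1
  c10: CDB Mul1=150; issue MUL r4<-Mul1  regs: r0:5,r1:30,r2:3,r3:150,r4:Mul1,r5:Add1
  c11: issue ADD r1<-Add2  regs: r0:5,r1:Add2,r2:3,r3:150,r4:Mul1,r5:Add1
  c12: -  regs: r0:5,r1:Add2,r2:3,r3:150,r4:Mul1,r5:Add1
  c13: -  regs: r0:5,r1:Add2,r2:3,r3:150,r4:Mul1,r5:Add1
  c14: CDB Mul1=4500  regs: r0:5,r1:Add2,r2:3,r3:150,r4:4500,r5:Add1
  c15: CDB Mul2=450  regs: r0:5,r1:Add2,r2:3,r3:150,r4:4500,r5:Add1
  c16: -  regs: r0:5,r1:Add2,r2:3,r3:150,r4:4500,r5:Add1

STATUS = TAG Add2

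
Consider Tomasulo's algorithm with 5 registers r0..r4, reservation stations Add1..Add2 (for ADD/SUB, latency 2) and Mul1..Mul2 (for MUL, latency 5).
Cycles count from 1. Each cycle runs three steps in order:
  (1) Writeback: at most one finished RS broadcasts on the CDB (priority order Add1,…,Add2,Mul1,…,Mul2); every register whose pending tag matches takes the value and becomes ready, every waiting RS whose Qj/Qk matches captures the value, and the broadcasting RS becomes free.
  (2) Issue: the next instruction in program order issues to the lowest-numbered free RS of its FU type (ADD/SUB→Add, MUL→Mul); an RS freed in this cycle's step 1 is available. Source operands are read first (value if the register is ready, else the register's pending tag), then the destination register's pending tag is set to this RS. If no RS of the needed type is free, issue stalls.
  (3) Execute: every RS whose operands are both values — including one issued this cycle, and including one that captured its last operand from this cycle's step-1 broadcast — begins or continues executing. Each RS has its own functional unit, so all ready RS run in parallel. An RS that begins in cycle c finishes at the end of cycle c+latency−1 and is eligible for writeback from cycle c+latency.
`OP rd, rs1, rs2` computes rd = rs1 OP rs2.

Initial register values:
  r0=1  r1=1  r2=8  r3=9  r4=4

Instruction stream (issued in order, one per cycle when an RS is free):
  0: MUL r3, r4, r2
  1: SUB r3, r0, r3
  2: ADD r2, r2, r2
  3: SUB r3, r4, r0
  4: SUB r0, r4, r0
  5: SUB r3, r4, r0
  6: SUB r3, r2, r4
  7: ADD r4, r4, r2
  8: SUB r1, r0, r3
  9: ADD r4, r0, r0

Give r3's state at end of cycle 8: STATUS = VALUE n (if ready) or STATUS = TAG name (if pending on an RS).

cycle 1: issue MUL r3<-Mul1 // r0:1,r1:1,r2:8,r3:Mul1,r4:4
cycle 2: issue SUB r3<-Add1 // r0:1,r1:1,r2:8,r3:Add1,r4:4
cycle 3: issue ADD r2<-Add2 // r0:1,r1:1,r2:Add2,r3:Add1,r4:4
cycle 4: stall // r0:1,r1:1,r2:Add2,r3:Add1,r4:4
cycle 5: CDB Add2=16; issue SUB r3<-Add2 // r0:1,r1:1,r2:16,r3:Add2,r4:4
cycle 6: CDB Mul1=32; stall // r0:1,r1:1,r2:16,r3:Add2,r4:4
cycle 7: CDB Add2=3; issue SUB r0<-Add2 // r0:Add2,r1:1,r2:16,r3:3,r4:4
cycle 8: CDB Add1=-31; issue SUB r3<-Add1 // r0:Add2,r1:1,r2:16,r3:Add1,r4:4

STATUS = TAG Add1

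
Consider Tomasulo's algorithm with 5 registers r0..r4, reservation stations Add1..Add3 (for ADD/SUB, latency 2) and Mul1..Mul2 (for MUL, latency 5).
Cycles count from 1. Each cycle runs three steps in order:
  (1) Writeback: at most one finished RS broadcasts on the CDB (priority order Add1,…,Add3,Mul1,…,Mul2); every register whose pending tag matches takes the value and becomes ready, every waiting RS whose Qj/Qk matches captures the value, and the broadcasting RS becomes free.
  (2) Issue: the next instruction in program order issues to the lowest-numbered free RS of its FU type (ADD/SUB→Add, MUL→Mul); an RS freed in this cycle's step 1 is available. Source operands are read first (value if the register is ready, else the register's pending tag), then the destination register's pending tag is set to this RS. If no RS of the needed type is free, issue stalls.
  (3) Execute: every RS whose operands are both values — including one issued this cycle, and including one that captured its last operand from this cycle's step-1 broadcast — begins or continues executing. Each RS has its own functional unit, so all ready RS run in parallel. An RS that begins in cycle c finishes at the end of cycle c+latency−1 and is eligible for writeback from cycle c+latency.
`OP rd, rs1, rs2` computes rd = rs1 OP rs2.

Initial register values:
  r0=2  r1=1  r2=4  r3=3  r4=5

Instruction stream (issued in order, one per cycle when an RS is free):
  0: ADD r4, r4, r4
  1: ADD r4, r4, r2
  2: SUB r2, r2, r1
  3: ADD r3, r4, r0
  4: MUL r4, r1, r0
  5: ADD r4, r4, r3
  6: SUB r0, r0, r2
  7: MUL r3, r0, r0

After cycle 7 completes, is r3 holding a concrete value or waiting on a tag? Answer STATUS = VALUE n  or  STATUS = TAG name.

  c1: issue ADD r4<-Add1  regs: r0:2,r1:1,r2:4,r3:3,r4:Add1
  c2: issue ADD r4<-Add2  regs: r0:2,r1:1,r2:4,r3:3,r4:Add2
  c3: CDB Add1=10; issue SUB r2<-Add1  regs: r0:2,r1:1,r2:Add1,r3:3,r4:Add2
  c4: issue ADD r3<-Add3  regs: r0:2,r1:1,r2:Add1,r3:Add3,r4:Add2
  c5: CDB Add1=3; issue MUL r4<-Mul1  regs: r0:2,r1:1,r2:3,r3:Add3,r4:Mul1
  c6: CDB Add2=14; issue ADD r4<-Add1  regs: r0:2,r1:1,r2:3,r3:Add3,r4:Add1
  c7: issue SUB r0<-Add2  regs: r0:Add2,r1:1,r2:3,r3:Add3,r4:Add1

STATUS = TAG Add3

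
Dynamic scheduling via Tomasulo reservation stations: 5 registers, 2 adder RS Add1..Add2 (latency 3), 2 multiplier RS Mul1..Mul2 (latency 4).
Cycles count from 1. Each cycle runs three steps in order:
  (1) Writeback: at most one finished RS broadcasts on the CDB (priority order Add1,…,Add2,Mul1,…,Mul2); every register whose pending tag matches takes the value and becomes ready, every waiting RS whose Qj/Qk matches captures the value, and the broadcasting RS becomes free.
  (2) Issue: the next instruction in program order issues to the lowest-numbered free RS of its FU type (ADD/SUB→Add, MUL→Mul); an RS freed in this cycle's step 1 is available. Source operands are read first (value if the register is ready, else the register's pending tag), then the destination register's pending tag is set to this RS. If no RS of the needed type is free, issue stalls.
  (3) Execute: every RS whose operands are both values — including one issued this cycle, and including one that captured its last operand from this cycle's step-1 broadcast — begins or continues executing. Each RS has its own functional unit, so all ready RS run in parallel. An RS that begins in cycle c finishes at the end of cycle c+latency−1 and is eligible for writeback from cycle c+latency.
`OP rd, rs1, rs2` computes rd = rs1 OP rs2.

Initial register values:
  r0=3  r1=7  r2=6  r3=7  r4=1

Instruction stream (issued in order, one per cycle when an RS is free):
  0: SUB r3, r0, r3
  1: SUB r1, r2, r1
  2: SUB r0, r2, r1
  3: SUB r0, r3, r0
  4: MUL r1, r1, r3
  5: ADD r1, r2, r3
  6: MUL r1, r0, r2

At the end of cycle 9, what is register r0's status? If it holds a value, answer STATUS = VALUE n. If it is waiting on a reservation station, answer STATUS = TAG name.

STATUS = TAG Add2

c1: issue SUB r3<-Add1 | r0:3,r1:7,r2:6,r3:Add1,r4:1
c2: issue SUB r1<-Add2 | r0:3,r1:Add2,r2:6,r3:Add1,r4:1
c3: stall | r0:3,r1:Add2,r2:6,r3:Add1,r4:1
c4: CDB Add1=-4; issue SUB r0<-Add1 | r0:Add1,r1:Add2,r2:6,r3:-4,r4:1
c5: CDB Add2=-1; issue SUB r0<-Add2 | r0:Add2,r1:-1,r2:6,r3:-4,r4:1
c6: issue MUL r1<-Mul1 | r0:Add2,r1:Mul1,r2:6,r3:-4,r4:1
c7: stall | r0:Add2,r1:Mul1,r2:6,r3:-4,r4:1
c8: CDB Add1=7; issue ADD r1<-Add1 | r0:Add2,r1:Add1,r2:6,r3:-4,r4:1
c9: issue MUL r1<-Mul2 | r0:Add2,r1:Mul2,r2:6,r3:-4,r4:1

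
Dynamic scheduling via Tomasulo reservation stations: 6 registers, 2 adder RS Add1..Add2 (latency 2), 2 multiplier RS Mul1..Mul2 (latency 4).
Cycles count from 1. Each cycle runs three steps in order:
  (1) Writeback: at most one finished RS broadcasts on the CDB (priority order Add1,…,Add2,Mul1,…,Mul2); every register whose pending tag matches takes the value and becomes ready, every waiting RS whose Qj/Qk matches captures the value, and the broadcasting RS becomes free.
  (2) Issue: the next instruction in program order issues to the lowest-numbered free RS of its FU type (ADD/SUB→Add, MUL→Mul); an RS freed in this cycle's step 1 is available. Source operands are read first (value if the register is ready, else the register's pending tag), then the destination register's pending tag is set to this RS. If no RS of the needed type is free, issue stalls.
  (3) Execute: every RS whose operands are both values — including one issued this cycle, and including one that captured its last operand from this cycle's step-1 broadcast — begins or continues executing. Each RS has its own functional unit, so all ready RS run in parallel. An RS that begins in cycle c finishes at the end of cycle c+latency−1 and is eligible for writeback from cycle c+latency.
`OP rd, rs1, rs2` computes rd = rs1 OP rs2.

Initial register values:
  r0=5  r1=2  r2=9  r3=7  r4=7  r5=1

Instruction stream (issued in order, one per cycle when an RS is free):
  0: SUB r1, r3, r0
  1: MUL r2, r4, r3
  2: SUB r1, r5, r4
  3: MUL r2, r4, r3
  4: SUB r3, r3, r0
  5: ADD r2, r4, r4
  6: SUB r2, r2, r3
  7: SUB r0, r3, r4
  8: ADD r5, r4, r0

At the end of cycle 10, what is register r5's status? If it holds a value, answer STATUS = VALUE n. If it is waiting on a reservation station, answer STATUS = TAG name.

  c1: issue SUB r1<-Add1  regs: r0:5,r1:Add1,r2:9,r3:7,r4:7,r5:1
  c2: issue MUL r2<-Mul1  regs: r0:5,r1:Add1,r2:Mul1,r3:7,r4:7,r5:1
  c3: CDB Add1=2; issue SUB r1<-Add1  regs: r0:5,r1:Add1,r2:Mul1,r3:7,r4:7,r5:1
  c4: issue MUL r2<-Mul2  regs: r0:5,r1:Add1,r2:Mul2,r3:7,r4:7,r5:1
  c5: CDB Add1=-6; issue SUB r3<-Add1  regs: r0:5,r1:-6,r2:Mul2,r3:Add1,r4:7,r5:1
  c6: CDB Mul1=49; issue ADD r2<-Add2  regs: r0:5,r1:-6,r2:Add2,r3:Add1,r4:7,r5:1
  c7: CDB Add1=2; issue SUB r2<-Add1  regs: r0:5,r1:-6,r2:Add1,r3:2,r4:7,r5:1
  c8: CDB Add2=14; issue SUB r0<-Add2  regs: r0:Add2,r1:-6,r2:Add1,r3:2,r4:7,r5:1
  c9: CDB Mul2=49; stall  regs: r0:Add2,r1:-6,r2:Add1,r3:2,r4:7,r5:1
  c10: CDB Add1=12; issue ADD r5<-Add1  regs: r0:Add2,r1:-6,r2:12,r3:2,r4:7,r5:Add1

STATUS = TAG Add1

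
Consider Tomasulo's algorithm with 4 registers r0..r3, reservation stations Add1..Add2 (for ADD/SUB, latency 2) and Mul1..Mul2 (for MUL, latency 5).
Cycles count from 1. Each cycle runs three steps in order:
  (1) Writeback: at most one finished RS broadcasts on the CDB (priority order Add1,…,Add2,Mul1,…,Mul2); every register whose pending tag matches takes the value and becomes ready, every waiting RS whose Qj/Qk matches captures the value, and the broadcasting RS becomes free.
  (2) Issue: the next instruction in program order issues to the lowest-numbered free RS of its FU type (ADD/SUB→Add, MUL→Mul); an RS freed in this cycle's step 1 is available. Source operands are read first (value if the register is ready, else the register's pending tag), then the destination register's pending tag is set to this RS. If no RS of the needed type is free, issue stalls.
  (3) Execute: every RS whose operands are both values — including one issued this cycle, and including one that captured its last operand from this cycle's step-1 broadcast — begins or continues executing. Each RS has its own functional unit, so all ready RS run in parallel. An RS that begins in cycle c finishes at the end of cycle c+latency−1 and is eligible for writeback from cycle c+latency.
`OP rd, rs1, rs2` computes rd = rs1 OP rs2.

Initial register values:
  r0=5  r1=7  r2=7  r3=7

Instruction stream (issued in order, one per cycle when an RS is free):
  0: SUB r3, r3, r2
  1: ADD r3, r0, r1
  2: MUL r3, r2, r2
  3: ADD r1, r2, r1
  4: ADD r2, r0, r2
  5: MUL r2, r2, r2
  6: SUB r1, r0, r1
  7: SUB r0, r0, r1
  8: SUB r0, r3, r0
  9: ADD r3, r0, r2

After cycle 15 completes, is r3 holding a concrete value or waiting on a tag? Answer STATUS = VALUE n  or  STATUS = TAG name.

cycle 1: issue SUB r3<-Add1 // r0:5,r1:7,r2:7,r3:Add1
cycle 2: issue ADD r3<-Add2 // r0:5,r1:7,r2:7,r3:Add2
cycle 3: CDB Add1=0; issue MUL r3<-Mul1 // r0:5,r1:7,r2:7,r3:Mul1
cycle 4: CDB Add2=12; issue ADD r1<-Add1 // r0:5,r1:Add1,r2:7,r3:Mul1
cycle 5: issue ADD r2<-Add2 // r0:5,r1:Add1,r2:Add2,r3:Mul1
cycle 6: CDB Add1=14; issue MUL r2<-Mul2 // r0:5,r1:14,r2:Mul2,r3:Mul1
cycle 7: CDB Add2=12; issue SUB r1<-Add1 // r0:5,r1:Add1,r2:Mul2,r3:Mul1
cycle 8: CDB Mul1=49; issue SUB r0<-Add2 // r0:Add2,r1:Add1,r2:Mul2,r3:49
cycle 9: CDB Add1=-9; issue SUB r0<-Add1 // r0:Add1,r1:-9,r2:Mul2,r3:49
cycle 10: stall // r0:Add1,r1:-9,r2:Mul2,r3:49
cycle 11: CDB Add2=14; issue ADD r3<-Add2 // r0:Add1,r1:-9,r2:Mul2,r3:Add2
cycle 12: CDB Mul2=144 // r0:Add1,r1:-9,r2:144,r3:Add2
cycle 13: CDB Add1=35 // r0:35,r1:-9,r2:144,r3:Add2
cycle 14: - // r0:35,r1:-9,r2:144,r3:Add2
cycle 15: CDB Add2=179 // r0:35,r1:-9,r2:144,r3:179

STATUS = VALUE 179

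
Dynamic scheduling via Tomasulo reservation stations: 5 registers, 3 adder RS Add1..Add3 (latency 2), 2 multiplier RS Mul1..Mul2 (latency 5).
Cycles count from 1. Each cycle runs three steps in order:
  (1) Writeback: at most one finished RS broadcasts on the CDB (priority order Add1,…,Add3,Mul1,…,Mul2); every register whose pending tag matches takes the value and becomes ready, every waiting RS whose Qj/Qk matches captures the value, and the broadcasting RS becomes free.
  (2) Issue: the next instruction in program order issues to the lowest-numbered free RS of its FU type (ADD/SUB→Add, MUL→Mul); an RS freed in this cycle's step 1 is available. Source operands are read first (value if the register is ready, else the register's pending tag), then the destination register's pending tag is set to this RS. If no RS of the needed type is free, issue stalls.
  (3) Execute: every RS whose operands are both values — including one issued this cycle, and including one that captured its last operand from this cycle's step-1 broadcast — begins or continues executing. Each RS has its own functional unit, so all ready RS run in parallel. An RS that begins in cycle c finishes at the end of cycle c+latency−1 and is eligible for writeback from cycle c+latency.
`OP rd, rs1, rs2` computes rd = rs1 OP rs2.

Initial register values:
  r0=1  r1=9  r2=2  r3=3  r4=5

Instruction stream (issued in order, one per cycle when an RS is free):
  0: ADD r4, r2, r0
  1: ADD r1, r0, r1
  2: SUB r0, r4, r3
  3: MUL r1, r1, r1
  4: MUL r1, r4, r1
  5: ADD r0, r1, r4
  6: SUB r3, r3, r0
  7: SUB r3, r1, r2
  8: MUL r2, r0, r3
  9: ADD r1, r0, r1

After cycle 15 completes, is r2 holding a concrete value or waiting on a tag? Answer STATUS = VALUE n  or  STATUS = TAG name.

STATUS = TAG Mul1

  c1: issue ADD r4<-Add1  regs: r0:1,r1:9,r2:2,r3:3,r4:Add1
  c2: issue ADD r1<-Add2  regs: r0:1,r1:Add2,r2:2,r3:3,r4:Add1
  c3: CDB Add1=3; issue SUB r0<-Add1  regs: r0:Add1,r1:Add2,r2:2,r3:3,r4:3
  c4: CDB Add2=10; issue MUL r1<-Mul1  regs: r0:Add1,r1:Mul1,r2:2,r3:3,r4:3
  c5: CDB Add1=0; issue MUL r1<-Mul2  regs: r0:0,r1:Mul2,r2:2,r3:3,r4:3
  c6: issue ADD r0<-Add1  regs: r0:Add1,r1:Mul2,r2:2,r3:3,r4:3
  c7: issue SUB r3<-Add2  regs: r0:Add1,r1:Mul2,r2:2,r3:Add2,r4:3
  c8: issue SUB r3<-Add3  regs: r0:Add1,r1:Mul2,r2:2,r3:Add3,r4:3
  c9: CDB Mul1=100; issue MUL r2<-Mul1  regs: r0:Add1,r1:Mul2,r2:Mul1,r3:Add3,r4:3
  c10: stall  regs: r0:Add1,r1:Mul2,r2:Mul1,r3:Add3,r4:3
  c11: stall  regs: r0:Add1,r1:Mul2,r2:Mul1,r3:Add3,r4:3
  c12: stall  regs: r0:Add1,r1:Mul2,r2:Mul1,r3:Add3,r4:3
  c13: stall  regs: r0:Add1,r1:Mul2,r2:Mul1,r3:Add3,r4:3
  c14: CDB Mul2=300; stall  regs: r0:Add1,r1:300,r2:Mul1,r3:Add3,r4:3
  c15: stall  regs: r0:Add1,r1:300,r2:Mul1,r3:Add3,r4:3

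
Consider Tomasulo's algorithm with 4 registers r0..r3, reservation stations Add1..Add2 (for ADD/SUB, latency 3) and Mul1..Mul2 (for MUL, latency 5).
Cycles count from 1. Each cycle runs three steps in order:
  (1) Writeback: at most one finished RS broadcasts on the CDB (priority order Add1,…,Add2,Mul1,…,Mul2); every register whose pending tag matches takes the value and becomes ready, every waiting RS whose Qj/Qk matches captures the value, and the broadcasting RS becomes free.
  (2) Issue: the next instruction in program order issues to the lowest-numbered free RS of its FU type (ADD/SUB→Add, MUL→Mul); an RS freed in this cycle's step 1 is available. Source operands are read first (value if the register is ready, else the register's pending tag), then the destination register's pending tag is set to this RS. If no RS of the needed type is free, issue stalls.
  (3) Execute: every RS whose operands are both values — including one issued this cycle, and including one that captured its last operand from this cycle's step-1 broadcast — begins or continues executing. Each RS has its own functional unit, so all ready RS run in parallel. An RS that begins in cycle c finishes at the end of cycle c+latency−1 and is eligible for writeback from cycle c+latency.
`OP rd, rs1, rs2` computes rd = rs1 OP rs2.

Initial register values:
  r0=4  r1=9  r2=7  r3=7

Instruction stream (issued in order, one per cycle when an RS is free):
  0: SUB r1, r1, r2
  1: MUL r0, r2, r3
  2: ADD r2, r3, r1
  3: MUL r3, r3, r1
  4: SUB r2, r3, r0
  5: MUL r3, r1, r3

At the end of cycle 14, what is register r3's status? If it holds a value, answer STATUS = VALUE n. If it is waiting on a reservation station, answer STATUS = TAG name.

c1: issue SUB r1<-Add1 | r0:4,r1:Add1,r2:7,r3:7
c2: issue MUL r0<-Mul1 | r0:Mul1,r1:Add1,r2:7,r3:7
c3: issue ADD r2<-Add2 | r0:Mul1,r1:Add1,r2:Add2,r3:7
c4: CDB Add1=2; issue MUL r3<-Mul2 | r0:Mul1,r1:2,r2:Add2,r3:Mul2
c5: issue SUB r2<-Add1 | r0:Mul1,r1:2,r2:Add1,r3:Mul2
c6: stall | r0:Mul1,r1:2,r2:Add1,r3:Mul2
c7: CDB Add2=9; stall | r0:Mul1,r1:2,r2:Add1,r3:Mul2
c8: CDB Mul1=49; issue MUL r3<-Mul1 | r0:49,r1:2,r2:Add1,r3:Mul1
c9: CDB Mul2=14 | r0:49,r1:2,r2:Add1,r3:Mul1
c10: - | r0:49,r1:2,r2:Add1,r3:Mul1
c11: - | r0:49,r1:2,r2:Add1,r3:Mul1
c12: CDB Add1=-35 | r0:49,r1:2,r2:-35,r3:Mul1
c13: - | r0:49,r1:2,r2:-35,r3:Mul1
c14: CDB Mul1=28 | r0:49,r1:2,r2:-35,r3:28

STATUS = VALUE 28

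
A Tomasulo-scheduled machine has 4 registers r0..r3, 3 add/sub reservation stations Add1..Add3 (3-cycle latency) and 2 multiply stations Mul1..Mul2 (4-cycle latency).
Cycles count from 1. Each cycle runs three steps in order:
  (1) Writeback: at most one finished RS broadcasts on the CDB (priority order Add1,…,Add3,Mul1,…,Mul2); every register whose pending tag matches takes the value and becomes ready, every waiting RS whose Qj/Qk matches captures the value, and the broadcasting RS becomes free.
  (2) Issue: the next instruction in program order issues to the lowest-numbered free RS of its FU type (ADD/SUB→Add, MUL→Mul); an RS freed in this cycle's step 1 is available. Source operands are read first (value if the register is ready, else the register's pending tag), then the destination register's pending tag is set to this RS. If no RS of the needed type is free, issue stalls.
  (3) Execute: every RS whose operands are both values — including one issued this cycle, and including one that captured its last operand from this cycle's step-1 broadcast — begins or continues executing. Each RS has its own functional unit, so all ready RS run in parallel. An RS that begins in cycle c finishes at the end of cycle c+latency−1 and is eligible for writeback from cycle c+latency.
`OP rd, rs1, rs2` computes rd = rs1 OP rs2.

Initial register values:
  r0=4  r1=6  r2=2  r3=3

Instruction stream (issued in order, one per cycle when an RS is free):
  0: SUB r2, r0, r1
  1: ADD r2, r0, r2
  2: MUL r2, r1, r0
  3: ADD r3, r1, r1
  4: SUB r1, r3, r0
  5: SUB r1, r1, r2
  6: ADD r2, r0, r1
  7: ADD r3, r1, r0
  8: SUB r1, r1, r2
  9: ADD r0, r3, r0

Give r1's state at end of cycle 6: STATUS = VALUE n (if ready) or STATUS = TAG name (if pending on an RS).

cycle 1: issue SUB r2<-Add1 // r0:4,r1:6,r2:Add1,r3:3
cycle 2: issue ADD r2<-Add2 // r0:4,r1:6,r2:Add2,r3:3
cycle 3: issue MUL r2<-Mul1 // r0:4,r1:6,r2:Mul1,r3:3
cycle 4: CDB Add1=-2; issue ADD r3<-Add1 // r0:4,r1:6,r2:Mul1,r3:Add1
cycle 5: issue SUB r1<-Add3 // r0:4,r1:Add3,r2:Mul1,r3:Add1
cycle 6: stall // r0:4,r1:Add3,r2:Mul1,r3:Add1

STATUS = TAG Add3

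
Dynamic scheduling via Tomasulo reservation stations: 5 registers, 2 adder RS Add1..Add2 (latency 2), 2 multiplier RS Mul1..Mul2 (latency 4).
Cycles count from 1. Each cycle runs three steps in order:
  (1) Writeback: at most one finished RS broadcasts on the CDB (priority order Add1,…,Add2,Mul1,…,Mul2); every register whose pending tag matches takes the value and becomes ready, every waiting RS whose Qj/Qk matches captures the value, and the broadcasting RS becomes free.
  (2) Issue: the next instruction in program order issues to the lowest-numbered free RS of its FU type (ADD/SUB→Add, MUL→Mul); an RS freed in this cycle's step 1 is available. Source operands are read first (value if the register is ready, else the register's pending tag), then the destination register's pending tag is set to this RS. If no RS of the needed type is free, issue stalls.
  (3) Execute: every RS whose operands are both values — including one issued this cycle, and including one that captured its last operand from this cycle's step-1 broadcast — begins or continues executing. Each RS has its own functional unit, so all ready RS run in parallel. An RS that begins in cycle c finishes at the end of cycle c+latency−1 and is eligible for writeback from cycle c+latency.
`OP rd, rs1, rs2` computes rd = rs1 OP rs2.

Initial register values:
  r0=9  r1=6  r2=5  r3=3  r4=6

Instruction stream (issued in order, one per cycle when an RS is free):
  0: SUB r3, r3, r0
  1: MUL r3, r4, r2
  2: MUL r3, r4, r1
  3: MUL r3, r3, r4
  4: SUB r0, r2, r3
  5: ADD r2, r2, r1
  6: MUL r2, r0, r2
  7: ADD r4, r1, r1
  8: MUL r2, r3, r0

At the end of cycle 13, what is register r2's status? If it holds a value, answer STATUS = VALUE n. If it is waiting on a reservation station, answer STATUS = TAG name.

STATUS = TAG Mul1

  c1: issue SUB r3<-Add1  regs: r0:9,r1:6,r2:5,r3:Add1,r4:6
  c2: issue MUL r3<-Mul1  regs: r0:9,r1:6,r2:5,r3:Mul1,r4:6
  c3: CDB Add1=-6; issue MUL r3<-Mul2  regs: r0:9,r1:6,r2:5,r3:Mul2,r4:6
  c4: stall  regs: r0:9,r1:6,r2:5,r3:Mul2,r4:6
  c5: stall  regs: r0:9,r1:6,r2:5,r3:Mul2,r4:6
  c6: CDB Mul1=30; issue MUL r3<-Mul1  regs: r0:9,r1:6,r2:5,r3:Mul1,r4:6
  c7: CDB Mul2=36; issue SUB r0<-Add1  regs: r0:Add1,r1:6,r2:5,r3:Mul1,r4:6
  c8: issue ADD r2<-Add2  regs: r0:Add1,r1:6,r2:Add2,r3:Mul1,r4:6
  c9: issue MUL r2<-Mul2  regs: r0:Add1,r1:6,r2:Mul2,r3:Mul1,r4:6
  c10: CDB Add2=11; issue ADD r4<-Add2  regs: r0:Add1,r1:6,r2:Mul2,r3:Mul1,r4:Add2
  c11: CDB Mul1=216; issue MUL r2<-Mul1  regs: r0:Add1,r1:6,r2:Mul1,r3:216,r4:Add2
  c12: CDB Add2=12  regs: r0:Add1,r1:6,r2:Mul1,r3:216,r4:12
  c13: CDB Add1=-211  regs: r0:-211,r1:6,r2:Mul1,r3:216,r4:12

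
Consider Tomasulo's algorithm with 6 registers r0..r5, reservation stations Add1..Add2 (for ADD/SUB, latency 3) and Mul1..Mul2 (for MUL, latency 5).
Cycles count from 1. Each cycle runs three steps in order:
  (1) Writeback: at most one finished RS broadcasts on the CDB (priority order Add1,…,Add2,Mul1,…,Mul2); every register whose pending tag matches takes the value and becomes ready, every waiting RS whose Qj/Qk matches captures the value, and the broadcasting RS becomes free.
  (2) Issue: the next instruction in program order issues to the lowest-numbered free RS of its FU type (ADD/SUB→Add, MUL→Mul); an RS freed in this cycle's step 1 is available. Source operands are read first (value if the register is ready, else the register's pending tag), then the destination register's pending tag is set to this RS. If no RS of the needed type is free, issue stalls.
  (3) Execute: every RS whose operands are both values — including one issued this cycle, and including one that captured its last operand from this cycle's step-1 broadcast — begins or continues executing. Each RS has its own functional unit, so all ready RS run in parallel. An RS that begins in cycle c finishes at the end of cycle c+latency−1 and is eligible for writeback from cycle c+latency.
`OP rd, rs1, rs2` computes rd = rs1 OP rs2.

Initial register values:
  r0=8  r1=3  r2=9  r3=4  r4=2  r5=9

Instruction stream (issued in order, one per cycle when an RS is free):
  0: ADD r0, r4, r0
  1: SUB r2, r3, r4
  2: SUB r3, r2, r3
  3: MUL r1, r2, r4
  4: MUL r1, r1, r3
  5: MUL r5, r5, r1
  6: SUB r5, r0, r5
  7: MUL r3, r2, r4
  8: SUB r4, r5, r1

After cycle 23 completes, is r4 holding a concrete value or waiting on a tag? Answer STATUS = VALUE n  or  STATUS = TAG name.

  c1: issue ADD r0<-Add1  regs: r0:Add1,r1:3,r2:9,r3:4,r4:2,r5:9
  c2: issue SUB r2<-Add2  regs: r0:Add1,r1:3,r2:Add2,r3:4,r4:2,r5:9
  c3: stall  regs: r0:Add1,r1:3,r2:Add2,r3:4,r4:2,r5:9
  c4: CDB Add1=10; issue SUB r3<-Add1  regs: r0:10,r1:3,r2:Add2,r3:Add1,r4:2,r5:9
  c5: CDB Add2=2; issue MUL r1<-Mul1  regs: r0:10,r1:Mul1,r2:2,r3:Add1,r4:2,r5:9
  c6: issue MUL r1<-Mul2  regs: r0:10,r1:Mul2,r2:2,r3:Add1,r4:2,r5:9
  c7: stall  regs: r0:10,r1:Mul2,r2:2,r3:Add1,r4:2,r5:9
  c8: CDB Add1=-2; stall  regs: r0:10,r1:Mul2,r2:2,r3:-2,r4:2,r5:9
  c9: stall  regs: r0:10,r1:Mul2,r2:2,r3:-2,r4:2,r5:9
  c10: CDB Mul1=4; issue MUL r5<-Mul1  regs: r0:10,r1:Mul2,r2:2,r3:-2,r4:2,r5:Mul1
  c11: issue SUB r5<-Add1  regs: r0:10,r1:Mul2,r2:2,r3:-2,r4:2,r5:Add1
  c12: stall  regs: r0:10,r1:Mul2,r2:2,r3:-2,r4:2,r5:Add1
  c13: stall  regs: r0:10,r1:Mul2,r2:2,r3:-2,r4:2,r5:Add1
  c14: stall  regs: r0:10,r1:Mul2,r2:2,r3:-2,r4:2,r5:Add1
  c15: CDB Mul2=-8; issue MUL r3<-Mul2  regs: r0:10,r1:-8,r2:2,r3:Mul2,r4:2,r5:Add1
  c16: issue SUB r4<-Add2  regs: r0:10,r1:-8,r2:2,r3:Mul2,r4:Add2,r5:Add1
  c17: -  regs: r0:10,r1:-8,r2:2,r3:Mul2,r4:Add2,r5:Add1
  c18: -  regs: r0:10,r1:-8,r2:2,r3:Mul2,r4:Add2,r5:Add1
  c19: -  regs: r0:10,r1:-8,r2:2,r3:Mul2,r4:Add2,r5:Add1
  c20: CDB Mul1=-72  regs: r0:10,r1:-8,r2:2,r3:Mul2,r4:Add2,r5:Add1
  c21: CDB Mul2=4  regs: r0:10,r1:-8,r2:2,r3:4,r4:Add2,r5:Add1
  c22: -  regs: r0:10,r1:-8,r2:2,r3:4,r4:Add2,r5:Add1
  c23: CDB Add1=82  regs: r0:10,r1:-8,r2:2,r3:4,r4:Add2,r5:82

STATUS = TAG Add2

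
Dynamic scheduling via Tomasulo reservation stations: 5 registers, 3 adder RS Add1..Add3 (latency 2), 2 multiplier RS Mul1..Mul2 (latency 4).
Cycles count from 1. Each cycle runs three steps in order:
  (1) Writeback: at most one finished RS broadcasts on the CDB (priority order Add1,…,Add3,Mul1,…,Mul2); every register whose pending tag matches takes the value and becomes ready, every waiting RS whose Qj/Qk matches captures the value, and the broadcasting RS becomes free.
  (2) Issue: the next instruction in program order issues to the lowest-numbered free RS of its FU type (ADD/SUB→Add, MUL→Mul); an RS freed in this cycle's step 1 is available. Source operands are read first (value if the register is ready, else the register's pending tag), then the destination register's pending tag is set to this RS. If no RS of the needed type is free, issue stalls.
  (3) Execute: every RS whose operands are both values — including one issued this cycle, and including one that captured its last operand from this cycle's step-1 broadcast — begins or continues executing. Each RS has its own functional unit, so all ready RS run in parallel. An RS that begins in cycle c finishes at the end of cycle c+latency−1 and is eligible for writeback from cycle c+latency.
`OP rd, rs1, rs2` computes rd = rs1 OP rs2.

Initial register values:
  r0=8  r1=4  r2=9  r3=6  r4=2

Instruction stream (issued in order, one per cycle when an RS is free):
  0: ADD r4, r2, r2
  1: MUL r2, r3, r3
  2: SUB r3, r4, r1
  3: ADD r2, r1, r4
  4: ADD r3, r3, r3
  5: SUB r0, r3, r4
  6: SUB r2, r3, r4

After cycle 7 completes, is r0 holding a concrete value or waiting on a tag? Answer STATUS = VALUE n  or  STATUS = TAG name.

cycle 1: issue ADD r4<-Add1 // r0:8,r1:4,r2:9,r3:6,r4:Add1
cycle 2: issue MUL r2<-Mul1 // r0:8,r1:4,r2:Mul1,r3:6,r4:Add1
cycle 3: CDB Add1=18; issue SUB r3<-Add1 // r0:8,r1:4,r2:Mul1,r3:Add1,r4:18
cycle 4: issue ADD r2<-Add2 // r0:8,r1:4,r2:Add2,r3:Add1,r4:18
cycle 5: CDB Add1=14; issue ADD r3<-Add1 // r0:8,r1:4,r2:Add2,r3:Add1,r4:18
cycle 6: CDB Add2=22; issue SUB r0<-Add2 // r0:Add2,r1:4,r2:22,r3:Add1,r4:18
cycle 7: CDB Add1=28; issue SUB r2<-Add1 // r0:Add2,r1:4,r2:Add1,r3:28,r4:18

STATUS = TAG Add2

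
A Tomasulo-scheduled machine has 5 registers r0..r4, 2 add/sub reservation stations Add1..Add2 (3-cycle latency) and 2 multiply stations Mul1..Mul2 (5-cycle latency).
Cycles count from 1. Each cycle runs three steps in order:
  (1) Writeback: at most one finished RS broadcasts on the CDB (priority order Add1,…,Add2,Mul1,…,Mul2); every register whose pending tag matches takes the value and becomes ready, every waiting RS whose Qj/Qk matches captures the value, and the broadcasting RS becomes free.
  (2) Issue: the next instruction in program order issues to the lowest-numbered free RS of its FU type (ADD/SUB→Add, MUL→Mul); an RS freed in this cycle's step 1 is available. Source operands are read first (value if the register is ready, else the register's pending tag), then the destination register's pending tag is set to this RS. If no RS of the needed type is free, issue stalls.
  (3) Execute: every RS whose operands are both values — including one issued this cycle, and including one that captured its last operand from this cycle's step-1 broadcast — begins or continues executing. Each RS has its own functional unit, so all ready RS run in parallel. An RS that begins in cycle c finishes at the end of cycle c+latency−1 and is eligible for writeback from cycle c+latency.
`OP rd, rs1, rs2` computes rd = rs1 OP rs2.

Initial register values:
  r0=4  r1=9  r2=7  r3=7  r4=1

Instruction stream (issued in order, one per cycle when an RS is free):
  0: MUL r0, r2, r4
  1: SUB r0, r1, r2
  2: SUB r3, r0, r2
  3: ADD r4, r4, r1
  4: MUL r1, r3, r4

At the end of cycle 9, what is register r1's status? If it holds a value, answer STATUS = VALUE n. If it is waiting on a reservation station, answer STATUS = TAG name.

  c1: issue MUL r0<-Mul1  regs: r0:Mul1,r1:9,r2:7,r3:7,r4:1
  c2: issue SUB r0<-Add1  regs: r0:Add1,r1:9,r2:7,r3:7,r4:1
  c3: issue SUB r3<-Add2  regs: r0:Add1,r1:9,r2:7,r3:Add2,r4:1
  c4: stall  regs: r0:Add1,r1:9,r2:7,r3:Add2,r4:1
  c5: CDB Add1=2; issue ADD r4<-Add1  regs: r0:2,r1:9,r2:7,r3:Add2,r4:Add1
  c6: CDB Mul1=7; issue MUL r1<-Mul1  regs: r0:2,r1:Mul1,r2:7,r3:Add2,r4:Add1
  c7: -  regs: r0:2,r1:Mul1,r2:7,r3:Add2,r4:Add1
  c8: CDB Add1=10  regs: r0:2,r1:Mul1,r2:7,r3:Add2,r4:10
  c9: CDB Add2=-5  regs: r0:2,r1:Mul1,r2:7,r3:-5,r4:10

STATUS = TAG Mul1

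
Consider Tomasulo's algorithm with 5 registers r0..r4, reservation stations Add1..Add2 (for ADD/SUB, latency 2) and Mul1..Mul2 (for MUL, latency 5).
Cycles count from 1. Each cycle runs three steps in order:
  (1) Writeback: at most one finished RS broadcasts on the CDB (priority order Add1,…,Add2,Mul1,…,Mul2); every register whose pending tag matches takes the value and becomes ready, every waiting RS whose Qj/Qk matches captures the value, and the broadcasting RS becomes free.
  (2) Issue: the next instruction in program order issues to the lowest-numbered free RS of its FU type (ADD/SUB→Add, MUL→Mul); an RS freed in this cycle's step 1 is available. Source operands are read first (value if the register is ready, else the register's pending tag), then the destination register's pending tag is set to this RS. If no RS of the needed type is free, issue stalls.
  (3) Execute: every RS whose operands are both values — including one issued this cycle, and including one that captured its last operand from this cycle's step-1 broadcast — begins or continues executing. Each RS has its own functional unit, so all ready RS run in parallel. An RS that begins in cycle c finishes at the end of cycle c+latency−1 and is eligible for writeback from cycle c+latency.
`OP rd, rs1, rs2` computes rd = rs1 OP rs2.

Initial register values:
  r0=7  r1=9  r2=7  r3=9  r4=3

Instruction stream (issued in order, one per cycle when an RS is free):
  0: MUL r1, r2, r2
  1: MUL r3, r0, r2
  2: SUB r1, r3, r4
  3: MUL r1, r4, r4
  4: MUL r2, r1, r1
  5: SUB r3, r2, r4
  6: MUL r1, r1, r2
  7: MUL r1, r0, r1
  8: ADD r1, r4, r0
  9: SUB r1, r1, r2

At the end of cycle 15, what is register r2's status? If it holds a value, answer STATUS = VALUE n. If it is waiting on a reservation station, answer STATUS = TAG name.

STATUS = TAG Mul2

c1: issue MUL r1<-Mul1 | r0:7,r1:Mul1,r2:7,r3:9,r4:3
c2: issue MUL r3<-Mul2 | r0:7,r1:Mul1,r2:7,r3:Mul2,r4:3
c3: issue SUB r1<-Add1 | r0:7,r1:Add1,r2:7,r3:Mul2,r4:3
c4: stall | r0:7,r1:Add1,r2:7,r3:Mul2,r4:3
c5: stall | r0:7,r1:Add1,r2:7,r3:Mul2,r4:3
c6: CDB Mul1=49; issue MUL r1<-Mul1 | r0:7,r1:Mul1,r2:7,r3:Mul2,r4:3
c7: CDB Mul2=49; issue MUL r2<-Mul2 | r0:7,r1:Mul1,r2:Mul2,r3:49,r4:3
c8: issue SUB r3<-Add2 | r0:7,r1:Mul1,r2:Mul2,r3:Add2,r4:3
c9: CDB Add1=46; stall | r0:7,r1:Mul1,r2:Mul2,r3:Add2,r4:3
c10: stall | r0:7,r1:Mul1,r2:Mul2,r3:Add2,r4:3
c11: CDB Mul1=9; issue MUL r1<-Mul1 | r0:7,r1:Mul1,r2:Mul2,r3:Add2,r4:3
c12: stall | r0:7,r1:Mul1,r2:Mul2,r3:Add2,r4:3
c13: stall | r0:7,r1:Mul1,r2:Mul2,r3:Add2,r4:3
c14: stall | r0:7,r1:Mul1,r2:Mul2,r3:Add2,r4:3
c15: stall | r0:7,r1:Mul1,r2:Mul2,r3:Add2,r4:3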